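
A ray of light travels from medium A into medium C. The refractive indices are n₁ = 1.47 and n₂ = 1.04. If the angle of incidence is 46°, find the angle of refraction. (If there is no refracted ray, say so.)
sin θ₂ = (n₁/n₂)·sin θ₁ = 1.017 > 1, so there is no refracted ray — the light undergoes total internal reflection.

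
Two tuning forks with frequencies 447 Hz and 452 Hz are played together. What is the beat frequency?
5 Hz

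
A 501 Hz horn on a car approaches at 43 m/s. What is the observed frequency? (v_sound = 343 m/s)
f_obs = f·v/(v − v_s) = 572.8 Hz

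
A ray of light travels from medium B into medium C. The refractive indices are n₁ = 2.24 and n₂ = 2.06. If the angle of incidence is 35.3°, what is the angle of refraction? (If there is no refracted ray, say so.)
sin θ₂ = (n₁/n₂)·sin θ₁ = 0.6284 → θ₂ = 38.93°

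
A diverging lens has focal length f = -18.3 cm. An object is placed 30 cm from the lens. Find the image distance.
1/di = 1/f − 1/do → di = -11.37 cm (virtual image)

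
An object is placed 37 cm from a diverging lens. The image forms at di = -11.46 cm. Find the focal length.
1/f = 1/do + 1/di → f = -16.6 cm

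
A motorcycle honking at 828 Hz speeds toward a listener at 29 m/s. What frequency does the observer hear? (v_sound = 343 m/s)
f_obs = f·v/(v − v_s) = 904.5 Hz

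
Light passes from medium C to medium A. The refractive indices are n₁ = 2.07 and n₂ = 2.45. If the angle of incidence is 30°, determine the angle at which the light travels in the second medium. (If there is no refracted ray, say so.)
sin θ₂ = (n₁/n₂)·sin θ₁ = 0.4224 → θ₂ = 24.99°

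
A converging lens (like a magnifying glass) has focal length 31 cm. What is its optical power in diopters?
P = 1/f = 3.226 D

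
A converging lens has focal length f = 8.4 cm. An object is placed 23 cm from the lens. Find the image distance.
1/di = 1/f − 1/do → di = 13.23 cm (real image)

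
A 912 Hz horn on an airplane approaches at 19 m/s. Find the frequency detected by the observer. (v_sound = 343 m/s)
f_obs = f·v/(v − v_s) = 965.5 Hz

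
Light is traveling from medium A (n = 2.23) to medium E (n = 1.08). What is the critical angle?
θc = arcsin(n₂/n₁) = 28.97°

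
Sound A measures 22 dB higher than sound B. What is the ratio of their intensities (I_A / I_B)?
I_A/I_B = 10^(Δβ/10) = 158.5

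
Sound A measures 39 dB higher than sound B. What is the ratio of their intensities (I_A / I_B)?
I_A/I_B = 10^(Δβ/10) = 7943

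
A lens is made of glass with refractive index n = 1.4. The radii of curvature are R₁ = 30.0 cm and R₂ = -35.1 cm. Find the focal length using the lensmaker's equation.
1/f = (n − 1)(1/R₁ − 1/R₂) → f = 40.44 cm (converging lens)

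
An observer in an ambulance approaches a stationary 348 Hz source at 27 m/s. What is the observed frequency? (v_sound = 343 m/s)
f_obs = f·(v + v_o)/v = 375.4 Hz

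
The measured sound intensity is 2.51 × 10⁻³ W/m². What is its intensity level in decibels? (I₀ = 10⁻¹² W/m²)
β = 10·log₁₀(I/I₀) = 94 dB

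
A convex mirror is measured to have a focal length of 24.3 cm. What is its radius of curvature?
R = 2|f| = 48.6 cm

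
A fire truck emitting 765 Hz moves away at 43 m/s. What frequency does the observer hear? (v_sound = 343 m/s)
f_obs = f·v/(v + v_s) = 679.8 Hz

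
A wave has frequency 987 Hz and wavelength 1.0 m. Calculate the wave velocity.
v = fλ = 987 m/s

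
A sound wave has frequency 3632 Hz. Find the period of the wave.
T = 1/f = 2.753 × 10⁻⁴ s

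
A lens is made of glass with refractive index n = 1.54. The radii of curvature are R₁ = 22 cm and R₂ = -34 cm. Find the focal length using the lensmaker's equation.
1/f = (n − 1)(1/R₁ − 1/R₂) → f = 24.74 cm (converging lens)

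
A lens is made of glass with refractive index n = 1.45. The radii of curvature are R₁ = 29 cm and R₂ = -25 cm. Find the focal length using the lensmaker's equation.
1/f = (n − 1)(1/R₁ − 1/R₂) → f = 29.84 cm (converging lens)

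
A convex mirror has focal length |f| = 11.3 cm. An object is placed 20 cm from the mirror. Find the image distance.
f = −11.3 cm (convex); 1/di = 1/f − 1/do → di = -7.22 cm (virtual image, behind mirror)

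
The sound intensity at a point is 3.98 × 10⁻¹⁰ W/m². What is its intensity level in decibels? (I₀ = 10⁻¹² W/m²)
β = 10·log₁₀(I/I₀) = 26 dB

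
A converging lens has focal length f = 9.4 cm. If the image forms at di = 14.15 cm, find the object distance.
1/do = 1/f − 1/di → do = 28 cm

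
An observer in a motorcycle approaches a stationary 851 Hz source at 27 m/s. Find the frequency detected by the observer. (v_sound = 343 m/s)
f_obs = f·(v + v_o)/v = 918 Hz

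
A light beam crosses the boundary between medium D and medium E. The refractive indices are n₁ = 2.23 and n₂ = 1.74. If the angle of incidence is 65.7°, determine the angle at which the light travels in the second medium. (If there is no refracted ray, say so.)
sin θ₂ = (n₁/n₂)·sin θ₁ = 1.168 > 1, so there is no refracted ray — the light undergoes total internal reflection.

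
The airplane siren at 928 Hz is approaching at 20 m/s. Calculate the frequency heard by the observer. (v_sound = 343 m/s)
f_obs = f·v/(v − v_s) = 985.5 Hz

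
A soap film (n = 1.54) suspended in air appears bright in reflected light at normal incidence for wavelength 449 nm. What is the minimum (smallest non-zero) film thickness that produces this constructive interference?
2nt = (m − ½)λ with m = 1 → t = (m − ½)λ/(2n) = 72.89 nm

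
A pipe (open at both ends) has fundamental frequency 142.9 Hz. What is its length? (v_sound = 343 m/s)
L = v/(2f₁) = 1.2 m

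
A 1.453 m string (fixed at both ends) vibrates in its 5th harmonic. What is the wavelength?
λₙ = 2L/n = 0.5812 m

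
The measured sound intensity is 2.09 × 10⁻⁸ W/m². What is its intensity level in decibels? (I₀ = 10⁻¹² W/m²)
β = 10·log₁₀(I/I₀) = 43.2 dB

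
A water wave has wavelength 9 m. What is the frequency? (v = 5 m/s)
f = v/λ = 0.5556 Hz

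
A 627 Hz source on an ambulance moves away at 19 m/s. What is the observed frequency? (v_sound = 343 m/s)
f_obs = f·v/(v + v_s) = 594.1 Hz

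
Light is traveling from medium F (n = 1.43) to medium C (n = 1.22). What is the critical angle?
θc = arcsin(n₂/n₁) = 58.56°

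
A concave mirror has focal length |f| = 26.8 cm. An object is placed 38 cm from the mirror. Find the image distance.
f = +26.8 cm (concave); 1/di = 1/f − 1/do → di = 90.93 cm (real image, in front of mirror)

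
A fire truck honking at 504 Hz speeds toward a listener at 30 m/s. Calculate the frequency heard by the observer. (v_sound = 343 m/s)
f_obs = f·v/(v − v_s) = 552.3 Hz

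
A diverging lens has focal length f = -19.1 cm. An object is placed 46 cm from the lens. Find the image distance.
1/di = 1/f − 1/do → di = -13.5 cm (virtual image)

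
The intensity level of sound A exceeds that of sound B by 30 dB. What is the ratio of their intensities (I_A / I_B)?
I_A/I_B = 10^(Δβ/10) = 1000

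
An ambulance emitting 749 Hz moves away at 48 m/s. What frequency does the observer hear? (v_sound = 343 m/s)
f_obs = f·v/(v + v_s) = 657.1 Hz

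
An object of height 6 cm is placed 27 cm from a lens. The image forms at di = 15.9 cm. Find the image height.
hi = (-di/do) × ho = -3.533 cm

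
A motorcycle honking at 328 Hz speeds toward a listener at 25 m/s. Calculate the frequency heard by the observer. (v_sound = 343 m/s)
f_obs = f·v/(v − v_s) = 353.8 Hz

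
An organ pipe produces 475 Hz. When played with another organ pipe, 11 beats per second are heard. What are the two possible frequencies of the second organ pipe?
f₂ = 475 ± 11 Hz → 486 Hz or 464 Hz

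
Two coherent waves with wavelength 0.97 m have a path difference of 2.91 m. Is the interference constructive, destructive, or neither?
constructive — path difference = 3λ, a whole number of wavelengths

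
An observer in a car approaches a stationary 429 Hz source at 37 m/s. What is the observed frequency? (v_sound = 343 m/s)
f_obs = f·(v + v_o)/v = 475.3 Hz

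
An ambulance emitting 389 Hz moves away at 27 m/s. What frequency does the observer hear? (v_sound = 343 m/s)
f_obs = f·v/(v + v_s) = 360.6 Hz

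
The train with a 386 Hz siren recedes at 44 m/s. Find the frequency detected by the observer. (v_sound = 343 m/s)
f_obs = f·v/(v + v_s) = 342.1 Hz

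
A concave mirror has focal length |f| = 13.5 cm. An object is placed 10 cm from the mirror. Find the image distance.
f = +13.5 cm (concave); 1/di = 1/f − 1/do → di = -38.57 cm (virtual image, behind mirror)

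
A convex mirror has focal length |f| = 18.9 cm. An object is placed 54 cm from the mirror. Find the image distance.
f = −18.9 cm (convex); 1/di = 1/f − 1/do → di = -14 cm (virtual image, behind mirror)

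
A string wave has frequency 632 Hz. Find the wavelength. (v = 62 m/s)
λ = v/f = 0.0981 m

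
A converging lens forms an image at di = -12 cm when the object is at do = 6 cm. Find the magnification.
M = −di/do = 2 (upright image)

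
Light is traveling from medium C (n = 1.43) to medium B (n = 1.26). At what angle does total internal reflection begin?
θc = arcsin(n₂/n₁) = 61.78°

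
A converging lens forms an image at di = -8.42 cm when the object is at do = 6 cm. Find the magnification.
M = −di/do = 1.403 (upright image)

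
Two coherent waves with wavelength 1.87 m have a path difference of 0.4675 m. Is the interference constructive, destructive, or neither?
neither (partial) — path difference = 0.25λ, neither a whole number of wavelengths nor an odd multiple of λ/2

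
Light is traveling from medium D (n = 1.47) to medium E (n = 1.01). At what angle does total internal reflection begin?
θc = arcsin(n₂/n₁) = 43.4°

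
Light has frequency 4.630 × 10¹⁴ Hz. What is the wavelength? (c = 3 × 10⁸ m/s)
λ = c/f = 647.9 nm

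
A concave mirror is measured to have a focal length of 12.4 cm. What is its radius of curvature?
R = 2|f| = 24.8 cm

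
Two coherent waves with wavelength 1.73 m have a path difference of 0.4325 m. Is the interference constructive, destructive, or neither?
neither (partial) — path difference = 0.25λ, neither a whole number of wavelengths nor an odd multiple of λ/2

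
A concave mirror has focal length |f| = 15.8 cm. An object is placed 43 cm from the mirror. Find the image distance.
f = +15.8 cm (concave); 1/di = 1/f − 1/do → di = 24.98 cm (real image, in front of mirror)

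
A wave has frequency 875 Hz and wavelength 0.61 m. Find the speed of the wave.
v = fλ = 533.8 m/s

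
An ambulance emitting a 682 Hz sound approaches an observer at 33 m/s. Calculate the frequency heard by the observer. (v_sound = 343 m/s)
f_obs = f·v/(v − v_s) = 754.6 Hz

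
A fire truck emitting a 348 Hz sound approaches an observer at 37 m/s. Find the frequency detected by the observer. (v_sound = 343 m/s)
f_obs = f·v/(v − v_s) = 390.1 Hz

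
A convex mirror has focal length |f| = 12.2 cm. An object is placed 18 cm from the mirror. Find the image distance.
f = −12.2 cm (convex); 1/di = 1/f − 1/do → di = -7.272 cm (virtual image, behind mirror)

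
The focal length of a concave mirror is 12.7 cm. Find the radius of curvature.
R = 2|f| = 25.4 cm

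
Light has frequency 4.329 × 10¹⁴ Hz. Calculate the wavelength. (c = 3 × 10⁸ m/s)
λ = c/f = 693 nm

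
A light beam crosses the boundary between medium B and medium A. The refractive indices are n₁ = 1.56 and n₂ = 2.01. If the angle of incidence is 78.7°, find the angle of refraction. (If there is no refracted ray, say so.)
sin θ₂ = (n₁/n₂)·sin θ₁ = 0.7611 → θ₂ = 49.56°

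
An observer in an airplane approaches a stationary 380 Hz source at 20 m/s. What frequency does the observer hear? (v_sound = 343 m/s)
f_obs = f·(v + v_o)/v = 402.2 Hz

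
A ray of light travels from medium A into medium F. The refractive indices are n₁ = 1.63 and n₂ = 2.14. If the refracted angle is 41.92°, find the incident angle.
sin θ₁ = (n₂/n₁)·sin θ₂ → θ₁ = 61.3°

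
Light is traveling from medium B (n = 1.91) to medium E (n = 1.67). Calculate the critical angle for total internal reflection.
θc = arcsin(n₂/n₁) = 60.97°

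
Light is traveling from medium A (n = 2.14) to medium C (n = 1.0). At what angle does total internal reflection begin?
θc = arcsin(n₂/n₁) = 27.86°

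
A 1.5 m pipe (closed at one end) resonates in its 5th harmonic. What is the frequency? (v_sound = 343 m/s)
fₙ = nv/(4L) = 285.8 Hz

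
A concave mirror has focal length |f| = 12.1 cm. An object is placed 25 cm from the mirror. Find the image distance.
f = +12.1 cm (concave); 1/di = 1/f − 1/do → di = 23.45 cm (real image, in front of mirror)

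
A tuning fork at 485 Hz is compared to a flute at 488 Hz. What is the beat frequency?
3 Hz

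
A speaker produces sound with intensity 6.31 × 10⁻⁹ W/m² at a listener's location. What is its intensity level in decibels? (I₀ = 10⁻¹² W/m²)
β = 10·log₁₀(I/I₀) = 38 dB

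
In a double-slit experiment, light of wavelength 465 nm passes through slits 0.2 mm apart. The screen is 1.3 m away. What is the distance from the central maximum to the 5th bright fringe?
y = mλL/d = 15.11 mm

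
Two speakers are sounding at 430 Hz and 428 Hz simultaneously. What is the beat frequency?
2 Hz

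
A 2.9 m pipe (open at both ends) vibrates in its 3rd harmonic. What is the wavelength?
λₙ = 2L/n = 1.933 m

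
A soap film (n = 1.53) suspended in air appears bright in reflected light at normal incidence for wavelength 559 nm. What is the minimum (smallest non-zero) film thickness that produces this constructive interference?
2nt = (m − ½)λ with m = 1 → t = (m − ½)λ/(2n) = 91.34 nm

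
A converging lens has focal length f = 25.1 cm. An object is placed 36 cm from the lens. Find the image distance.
1/di = 1/f − 1/do → di = 82.9 cm (real image)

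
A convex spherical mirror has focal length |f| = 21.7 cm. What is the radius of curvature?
R = 2|f| = 43.4 cm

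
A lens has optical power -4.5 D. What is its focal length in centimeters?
f = 1/P = -22.22 cm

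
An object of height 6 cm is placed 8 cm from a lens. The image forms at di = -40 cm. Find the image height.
hi = (-di/do) × ho = 30 cm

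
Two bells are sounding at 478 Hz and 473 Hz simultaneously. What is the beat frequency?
5 Hz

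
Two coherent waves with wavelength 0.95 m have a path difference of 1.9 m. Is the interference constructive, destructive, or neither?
constructive — path difference = 2λ, a whole number of wavelengths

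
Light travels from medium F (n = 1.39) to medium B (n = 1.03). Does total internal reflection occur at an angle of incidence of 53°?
θc = arcsin(n₂/n₁) = 47.82°; 53° > θc, so yes — total internal reflection.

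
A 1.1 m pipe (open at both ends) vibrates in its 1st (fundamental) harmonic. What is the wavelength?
λₙ = 2L/n = 2.2 m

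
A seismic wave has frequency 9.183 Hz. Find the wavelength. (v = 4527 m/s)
λ = v/f = 493 m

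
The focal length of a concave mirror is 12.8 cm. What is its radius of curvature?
R = 2|f| = 25.6 cm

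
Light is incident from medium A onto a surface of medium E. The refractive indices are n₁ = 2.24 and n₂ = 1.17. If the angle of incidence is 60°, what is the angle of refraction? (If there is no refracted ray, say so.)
sin θ₂ = (n₁/n₂)·sin θ₁ = 1.658 > 1, so there is no refracted ray — the light undergoes total internal reflection.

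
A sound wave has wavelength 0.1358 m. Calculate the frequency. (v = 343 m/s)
f = v/λ = 2526 Hz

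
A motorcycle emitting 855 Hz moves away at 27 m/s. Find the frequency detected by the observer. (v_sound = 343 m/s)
f_obs = f·v/(v + v_s) = 792.6 Hz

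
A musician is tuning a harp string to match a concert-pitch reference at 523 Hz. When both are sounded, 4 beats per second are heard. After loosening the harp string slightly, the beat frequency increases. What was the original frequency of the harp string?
519 Hz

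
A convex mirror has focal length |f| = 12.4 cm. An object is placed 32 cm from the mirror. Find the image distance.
f = −12.4 cm (convex); 1/di = 1/f − 1/do → di = -8.937 cm (virtual image, behind mirror)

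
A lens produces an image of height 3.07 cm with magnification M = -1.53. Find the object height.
ho = |hi|/|M| = 2.007 cm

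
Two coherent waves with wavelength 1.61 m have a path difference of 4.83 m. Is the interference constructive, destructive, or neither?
constructive — path difference = 3λ, a whole number of wavelengths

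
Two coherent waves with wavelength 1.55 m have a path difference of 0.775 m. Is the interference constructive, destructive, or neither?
destructive — path difference = 0.5λ, an odd multiple of λ/2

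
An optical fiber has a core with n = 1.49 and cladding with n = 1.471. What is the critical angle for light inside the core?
θc = arcsin(n_cladding/n_core) = 80.84°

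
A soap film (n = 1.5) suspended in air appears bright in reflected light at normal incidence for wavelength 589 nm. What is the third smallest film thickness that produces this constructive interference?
2nt = (m − ½)λ with m = 3 → t = (m − ½)λ/(2n) = 490.8 nm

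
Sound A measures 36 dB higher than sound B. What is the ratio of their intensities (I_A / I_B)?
I_A/I_B = 10^(Δβ/10) = 3981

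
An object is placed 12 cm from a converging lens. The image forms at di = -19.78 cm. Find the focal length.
1/f = 1/do + 1/di → f = 30.51 cm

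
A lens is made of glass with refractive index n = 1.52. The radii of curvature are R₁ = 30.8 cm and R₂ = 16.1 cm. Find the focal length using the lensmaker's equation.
1/f = (n − 1)(1/R₁ − 1/R₂) → f = -64.87 cm (diverging lens)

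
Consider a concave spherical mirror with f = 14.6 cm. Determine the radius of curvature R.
R = 2|f| = 29.2 cm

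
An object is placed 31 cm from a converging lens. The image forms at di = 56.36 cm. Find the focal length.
1/f = 1/do + 1/di → f = 20 cm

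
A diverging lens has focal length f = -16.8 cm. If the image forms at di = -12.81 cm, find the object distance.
1/do = 1/f − 1/di → do = 53.94 cm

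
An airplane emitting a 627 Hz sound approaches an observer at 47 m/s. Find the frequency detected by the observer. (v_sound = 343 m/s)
f_obs = f·v/(v − v_s) = 726.6 Hz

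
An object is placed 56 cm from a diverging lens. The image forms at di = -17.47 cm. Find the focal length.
1/f = 1/do + 1/di → f = -25.39 cm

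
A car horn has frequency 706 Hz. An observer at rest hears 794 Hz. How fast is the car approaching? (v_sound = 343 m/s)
v_s = v·(1 − f/f_obs) = 38.02 m/s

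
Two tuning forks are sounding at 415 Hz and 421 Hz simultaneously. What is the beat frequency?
6 Hz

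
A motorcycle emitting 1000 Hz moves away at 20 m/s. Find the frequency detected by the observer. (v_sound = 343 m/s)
f_obs = f·v/(v + v_s) = 944.9 Hz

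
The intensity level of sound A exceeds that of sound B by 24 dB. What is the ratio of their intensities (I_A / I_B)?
I_A/I_B = 10^(Δβ/10) = 251.2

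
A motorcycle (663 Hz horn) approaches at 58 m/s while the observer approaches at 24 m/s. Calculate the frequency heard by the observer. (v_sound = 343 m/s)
f_obs = f·(v + v_o)/(v − v_s) = 853.8 Hz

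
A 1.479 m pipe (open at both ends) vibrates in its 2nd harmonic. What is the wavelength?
λₙ = 2L/n = 1.479 m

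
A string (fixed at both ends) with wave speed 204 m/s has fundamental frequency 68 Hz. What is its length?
L = v/(2f₁) = 1.5 m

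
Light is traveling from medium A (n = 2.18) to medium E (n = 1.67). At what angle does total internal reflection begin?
θc = arcsin(n₂/n₁) = 50°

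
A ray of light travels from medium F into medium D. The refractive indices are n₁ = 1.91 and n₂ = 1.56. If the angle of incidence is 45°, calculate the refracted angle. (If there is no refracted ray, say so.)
sin θ₂ = (n₁/n₂)·sin θ₁ = 0.8658 → θ₂ = 59.97°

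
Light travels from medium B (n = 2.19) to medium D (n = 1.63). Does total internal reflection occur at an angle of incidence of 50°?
θc = arcsin(n₂/n₁) = 48.1°; 50° > θc, so yes — total internal reflection.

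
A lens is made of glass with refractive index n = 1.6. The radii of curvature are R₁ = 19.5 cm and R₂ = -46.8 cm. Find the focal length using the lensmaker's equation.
1/f = (n − 1)(1/R₁ − 1/R₂) → f = 22.94 cm (converging lens)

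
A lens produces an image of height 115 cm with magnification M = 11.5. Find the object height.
ho = |hi|/|M| = 10 cm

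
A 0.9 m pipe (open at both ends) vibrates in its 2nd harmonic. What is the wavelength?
λₙ = 2L/n = 0.9 m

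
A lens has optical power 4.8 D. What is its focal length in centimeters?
f = 1/P = 20.83 cm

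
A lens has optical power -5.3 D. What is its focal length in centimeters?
f = 1/P = -18.87 cm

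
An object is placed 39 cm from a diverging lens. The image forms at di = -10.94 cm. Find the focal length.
1/f = 1/do + 1/di → f = -15.21 cm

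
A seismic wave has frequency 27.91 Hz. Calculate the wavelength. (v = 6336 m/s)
λ = v/f = 227 m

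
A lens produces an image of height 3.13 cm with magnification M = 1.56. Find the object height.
ho = |hi|/|M| = 2.006 cm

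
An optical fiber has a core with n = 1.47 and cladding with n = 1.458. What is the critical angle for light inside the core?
θc = arcsin(n_cladding/n_core) = 82.67°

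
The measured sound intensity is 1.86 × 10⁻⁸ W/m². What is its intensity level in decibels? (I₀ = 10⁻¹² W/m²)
β = 10·log₁₀(I/I₀) = 42.7 dB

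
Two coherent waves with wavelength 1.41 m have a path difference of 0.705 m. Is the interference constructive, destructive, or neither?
destructive — path difference = 0.5λ, an odd multiple of λ/2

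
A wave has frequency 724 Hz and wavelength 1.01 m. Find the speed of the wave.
v = fλ = 731.2 m/s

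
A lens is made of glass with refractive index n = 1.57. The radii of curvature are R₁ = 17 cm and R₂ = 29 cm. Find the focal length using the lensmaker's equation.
1/f = (n − 1)(1/R₁ − 1/R₂) → f = 72.08 cm (converging lens)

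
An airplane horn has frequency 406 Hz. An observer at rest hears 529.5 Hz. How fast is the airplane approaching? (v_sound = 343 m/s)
v_s = v·(1 − f/f_obs) = 80 m/s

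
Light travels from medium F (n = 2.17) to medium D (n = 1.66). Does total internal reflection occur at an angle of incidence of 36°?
θc = arcsin(n₂/n₁) = 49.9°; 36° < θc, so no — the ray refracts.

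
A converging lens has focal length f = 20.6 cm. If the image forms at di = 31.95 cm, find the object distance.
1/do = 1/f − 1/di → do = 57.99 cm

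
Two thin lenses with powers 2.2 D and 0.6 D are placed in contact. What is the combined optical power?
P_total = P₁ + P₂ = 2.8 D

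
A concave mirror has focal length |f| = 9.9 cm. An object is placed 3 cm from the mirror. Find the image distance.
f = +9.9 cm (concave); 1/di = 1/f − 1/do → di = -4.304 cm (virtual image, behind mirror)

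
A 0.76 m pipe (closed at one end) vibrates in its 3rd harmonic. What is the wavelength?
λₙ = 4L/n = 1.013 m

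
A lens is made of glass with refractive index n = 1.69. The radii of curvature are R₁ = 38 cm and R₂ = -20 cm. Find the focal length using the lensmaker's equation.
1/f = (n − 1)(1/R₁ − 1/R₂) → f = 18.99 cm (converging lens)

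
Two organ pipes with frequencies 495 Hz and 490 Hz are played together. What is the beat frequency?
5 Hz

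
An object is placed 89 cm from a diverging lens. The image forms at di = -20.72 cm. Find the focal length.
1/f = 1/do + 1/di → f = -27.01 cm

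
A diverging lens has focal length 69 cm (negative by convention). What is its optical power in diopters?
P = 1/f = -1.449 D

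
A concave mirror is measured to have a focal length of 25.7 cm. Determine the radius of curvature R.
R = 2|f| = 51.4 cm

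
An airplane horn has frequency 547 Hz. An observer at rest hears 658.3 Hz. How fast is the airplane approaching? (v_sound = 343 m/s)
v_s = v·(1 − f/f_obs) = 57.99 m/s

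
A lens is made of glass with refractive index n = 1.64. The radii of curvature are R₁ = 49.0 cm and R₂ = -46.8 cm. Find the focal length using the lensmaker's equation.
1/f = (n − 1)(1/R₁ − 1/R₂) → f = 37.4 cm (converging lens)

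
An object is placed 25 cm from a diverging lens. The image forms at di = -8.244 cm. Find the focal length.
1/f = 1/do + 1/di → f = -12.3 cm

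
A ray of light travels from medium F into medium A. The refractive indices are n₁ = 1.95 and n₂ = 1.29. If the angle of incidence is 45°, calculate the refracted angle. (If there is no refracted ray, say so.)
sin θ₂ = (n₁/n₂)·sin θ₁ = 1.069 > 1, so there is no refracted ray — the light undergoes total internal reflection.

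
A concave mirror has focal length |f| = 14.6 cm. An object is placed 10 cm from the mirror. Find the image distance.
f = +14.6 cm (concave); 1/di = 1/f − 1/do → di = -31.74 cm (virtual image, behind mirror)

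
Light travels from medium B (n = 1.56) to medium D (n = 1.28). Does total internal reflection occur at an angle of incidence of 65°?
θc = arcsin(n₂/n₁) = 55.14°; 65° > θc, so yes — total internal reflection.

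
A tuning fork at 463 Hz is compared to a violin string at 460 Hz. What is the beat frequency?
3 Hz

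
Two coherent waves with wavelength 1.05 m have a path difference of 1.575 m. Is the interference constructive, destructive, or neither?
destructive — path difference = 1.5λ, an odd multiple of λ/2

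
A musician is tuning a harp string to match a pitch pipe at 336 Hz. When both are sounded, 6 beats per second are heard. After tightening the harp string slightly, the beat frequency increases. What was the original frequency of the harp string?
342 Hz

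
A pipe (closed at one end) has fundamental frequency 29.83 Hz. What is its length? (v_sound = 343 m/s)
L = v/(4f₁) = 2.875 m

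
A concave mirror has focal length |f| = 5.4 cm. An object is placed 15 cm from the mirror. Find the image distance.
f = +5.4 cm (concave); 1/di = 1/f − 1/do → di = 8.438 cm (real image, in front of mirror)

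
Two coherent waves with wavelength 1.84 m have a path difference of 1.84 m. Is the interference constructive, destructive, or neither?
constructive — path difference = 1λ, a whole number of wavelengths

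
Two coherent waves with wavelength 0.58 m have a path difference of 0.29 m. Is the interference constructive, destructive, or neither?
destructive — path difference = 0.5λ, an odd multiple of λ/2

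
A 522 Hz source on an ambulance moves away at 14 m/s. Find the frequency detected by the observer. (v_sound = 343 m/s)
f_obs = f·v/(v + v_s) = 501.5 Hz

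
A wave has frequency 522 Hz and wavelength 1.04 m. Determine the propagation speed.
v = fλ = 542.9 m/s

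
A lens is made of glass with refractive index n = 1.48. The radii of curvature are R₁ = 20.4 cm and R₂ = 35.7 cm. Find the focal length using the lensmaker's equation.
1/f = (n − 1)(1/R₁ − 1/R₂) → f = 99.17 cm (converging lens)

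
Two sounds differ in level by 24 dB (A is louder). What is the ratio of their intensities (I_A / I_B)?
I_A/I_B = 10^(Δβ/10) = 251.2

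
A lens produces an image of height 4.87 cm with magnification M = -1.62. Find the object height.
ho = |hi|/|M| = 3.006 cm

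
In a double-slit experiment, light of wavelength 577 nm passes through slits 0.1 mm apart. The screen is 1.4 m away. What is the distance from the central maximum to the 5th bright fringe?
y = mλL/d = 40.39 mm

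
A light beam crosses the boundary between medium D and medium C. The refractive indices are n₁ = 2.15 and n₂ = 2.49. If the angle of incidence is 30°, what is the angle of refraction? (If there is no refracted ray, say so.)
sin θ₂ = (n₁/n₂)·sin θ₁ = 0.4317 → θ₂ = 25.58°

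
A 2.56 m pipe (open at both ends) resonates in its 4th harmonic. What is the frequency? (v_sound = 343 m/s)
fₙ = nv/(2L) = 268 Hz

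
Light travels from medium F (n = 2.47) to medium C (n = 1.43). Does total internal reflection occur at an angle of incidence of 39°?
θc = arcsin(n₂/n₁) = 35.38°; 39° > θc, so yes — total internal reflection.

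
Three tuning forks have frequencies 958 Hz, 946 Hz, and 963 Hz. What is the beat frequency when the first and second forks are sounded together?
12 Hz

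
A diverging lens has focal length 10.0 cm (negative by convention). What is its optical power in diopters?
P = 1/f = -10 D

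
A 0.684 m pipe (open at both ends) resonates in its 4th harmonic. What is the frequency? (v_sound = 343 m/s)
fₙ = nv/(2L) = 1003 Hz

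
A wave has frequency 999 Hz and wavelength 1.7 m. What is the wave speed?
v = fλ = 1698 m/s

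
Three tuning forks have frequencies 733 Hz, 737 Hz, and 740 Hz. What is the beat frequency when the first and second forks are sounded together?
4 Hz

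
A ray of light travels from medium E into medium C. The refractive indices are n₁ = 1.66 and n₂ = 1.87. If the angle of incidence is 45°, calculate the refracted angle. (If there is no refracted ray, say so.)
sin θ₂ = (n₁/n₂)·sin θ₁ = 0.6277 → θ₂ = 38.88°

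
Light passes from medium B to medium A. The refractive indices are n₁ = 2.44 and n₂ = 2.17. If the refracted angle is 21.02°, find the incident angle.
sin θ₁ = (n₂/n₁)·sin θ₂ → θ₁ = 18.6°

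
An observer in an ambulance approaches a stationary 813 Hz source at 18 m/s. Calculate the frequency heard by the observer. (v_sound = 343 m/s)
f_obs = f·(v + v_o)/v = 855.7 Hz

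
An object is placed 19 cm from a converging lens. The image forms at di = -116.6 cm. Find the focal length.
1/f = 1/do + 1/di → f = 22.7 cm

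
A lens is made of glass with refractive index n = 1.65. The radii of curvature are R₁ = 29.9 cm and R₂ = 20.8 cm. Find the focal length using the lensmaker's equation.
1/f = (n − 1)(1/R₁ − 1/R₂) → f = -105.1 cm (diverging lens)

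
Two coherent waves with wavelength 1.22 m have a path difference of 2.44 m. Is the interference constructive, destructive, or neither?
constructive — path difference = 2λ, a whole number of wavelengths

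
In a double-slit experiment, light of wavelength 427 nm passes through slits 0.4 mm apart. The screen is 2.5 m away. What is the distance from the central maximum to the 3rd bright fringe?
y = mλL/d = 8.006 mm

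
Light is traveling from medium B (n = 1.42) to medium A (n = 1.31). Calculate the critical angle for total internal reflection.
θc = arcsin(n₂/n₁) = 67.3°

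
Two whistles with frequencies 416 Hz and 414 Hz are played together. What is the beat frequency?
2 Hz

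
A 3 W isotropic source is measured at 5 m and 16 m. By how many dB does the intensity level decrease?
Δβ = 20·log₁₀(r₂/r₁) = 10.1 dB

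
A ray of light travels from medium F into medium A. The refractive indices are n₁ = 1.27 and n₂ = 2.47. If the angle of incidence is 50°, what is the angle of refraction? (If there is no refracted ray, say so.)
sin θ₂ = (n₁/n₂)·sin θ₁ = 0.3939 → θ₂ = 23.2°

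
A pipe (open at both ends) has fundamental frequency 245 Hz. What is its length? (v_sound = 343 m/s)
L = v/(2f₁) = 0.7 m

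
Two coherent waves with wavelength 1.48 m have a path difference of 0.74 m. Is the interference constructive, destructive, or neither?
destructive — path difference = 0.5λ, an odd multiple of λ/2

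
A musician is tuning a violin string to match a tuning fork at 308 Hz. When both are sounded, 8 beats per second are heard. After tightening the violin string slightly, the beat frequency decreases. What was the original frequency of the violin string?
300 Hz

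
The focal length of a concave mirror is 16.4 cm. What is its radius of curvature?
R = 2|f| = 32.8 cm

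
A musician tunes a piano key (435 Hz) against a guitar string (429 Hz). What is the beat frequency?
6 Hz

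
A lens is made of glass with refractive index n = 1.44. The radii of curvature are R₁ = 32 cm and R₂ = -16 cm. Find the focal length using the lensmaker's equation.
1/f = (n − 1)(1/R₁ − 1/R₂) → f = 24.24 cm (converging lens)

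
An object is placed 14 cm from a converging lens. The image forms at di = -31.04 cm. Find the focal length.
1/f = 1/do + 1/di → f = 25.5 cm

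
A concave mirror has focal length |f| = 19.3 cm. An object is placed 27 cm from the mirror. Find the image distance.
f = +19.3 cm (concave); 1/di = 1/f − 1/do → di = 67.68 cm (real image, in front of mirror)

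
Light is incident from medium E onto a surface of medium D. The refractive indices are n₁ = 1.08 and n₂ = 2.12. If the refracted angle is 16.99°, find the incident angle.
sin θ₁ = (n₂/n₁)·sin θ₂ → θ₁ = 35°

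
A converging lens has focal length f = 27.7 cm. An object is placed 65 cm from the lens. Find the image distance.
1/di = 1/f − 1/do → di = 48.27 cm (real image)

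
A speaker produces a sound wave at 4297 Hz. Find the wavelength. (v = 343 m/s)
λ = v/f = 0.07982 m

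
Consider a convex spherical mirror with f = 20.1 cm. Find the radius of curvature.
R = 2|f| = 40.2 cm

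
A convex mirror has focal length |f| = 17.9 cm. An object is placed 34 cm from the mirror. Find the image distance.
f = −17.9 cm (convex); 1/di = 1/f − 1/do → di = -11.73 cm (virtual image, behind mirror)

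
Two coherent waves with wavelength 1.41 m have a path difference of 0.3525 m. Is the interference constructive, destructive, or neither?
neither (partial) — path difference = 0.25λ, neither a whole number of wavelengths nor an odd multiple of λ/2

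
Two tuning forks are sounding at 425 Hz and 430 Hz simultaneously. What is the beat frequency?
5 Hz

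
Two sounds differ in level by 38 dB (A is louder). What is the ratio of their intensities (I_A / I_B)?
I_A/I_B = 10^(Δβ/10) = 6310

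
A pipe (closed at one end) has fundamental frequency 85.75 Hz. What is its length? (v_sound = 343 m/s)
L = v/(4f₁) = 1 m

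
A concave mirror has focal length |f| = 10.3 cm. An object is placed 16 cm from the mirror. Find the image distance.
f = +10.3 cm (concave); 1/di = 1/f − 1/do → di = 28.91 cm (real image, in front of mirror)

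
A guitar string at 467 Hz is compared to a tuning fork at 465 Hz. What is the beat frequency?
2 Hz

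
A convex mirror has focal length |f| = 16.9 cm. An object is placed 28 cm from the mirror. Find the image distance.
f = −16.9 cm (convex); 1/di = 1/f − 1/do → di = -10.54 cm (virtual image, behind mirror)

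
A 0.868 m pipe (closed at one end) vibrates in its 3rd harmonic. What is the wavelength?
λₙ = 4L/n = 1.157 m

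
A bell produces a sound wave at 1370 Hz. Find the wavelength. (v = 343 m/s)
λ = v/f = 0.2504 m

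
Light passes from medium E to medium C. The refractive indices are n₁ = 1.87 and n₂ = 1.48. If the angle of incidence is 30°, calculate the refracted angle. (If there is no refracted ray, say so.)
sin θ₂ = (n₁/n₂)·sin θ₁ = 0.6318 → θ₂ = 39.18°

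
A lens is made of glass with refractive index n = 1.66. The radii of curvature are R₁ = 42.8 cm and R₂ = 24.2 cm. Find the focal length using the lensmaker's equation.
1/f = (n − 1)(1/R₁ − 1/R₂) → f = -84.37 cm (diverging lens)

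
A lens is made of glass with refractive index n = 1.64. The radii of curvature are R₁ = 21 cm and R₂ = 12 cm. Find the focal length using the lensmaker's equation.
1/f = (n − 1)(1/R₁ − 1/R₂) → f = -43.75 cm (diverging lens)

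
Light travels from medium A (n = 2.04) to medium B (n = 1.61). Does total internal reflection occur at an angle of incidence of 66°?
θc = arcsin(n₂/n₁) = 52.11°; 66° > θc, so yes — total internal reflection.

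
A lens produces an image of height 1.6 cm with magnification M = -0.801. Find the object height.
ho = |hi|/|M| = 1.998 cm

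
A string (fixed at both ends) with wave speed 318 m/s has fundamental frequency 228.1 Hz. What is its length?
L = v/(2f₁) = 0.6971 m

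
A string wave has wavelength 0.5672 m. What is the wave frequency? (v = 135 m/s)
f = v/λ = 238 Hz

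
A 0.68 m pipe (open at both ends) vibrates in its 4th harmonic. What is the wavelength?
λₙ = 2L/n = 0.34 m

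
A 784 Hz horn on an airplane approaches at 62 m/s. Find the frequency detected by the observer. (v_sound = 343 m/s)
f_obs = f·v/(v − v_s) = 957 Hz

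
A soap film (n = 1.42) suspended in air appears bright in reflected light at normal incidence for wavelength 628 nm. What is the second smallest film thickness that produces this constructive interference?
2nt = (m − ½)λ with m = 2 → t = (m − ½)λ/(2n) = 331.7 nm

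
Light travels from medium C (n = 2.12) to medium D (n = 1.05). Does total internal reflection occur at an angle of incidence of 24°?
θc = arcsin(n₂/n₁) = 29.69°; 24° < θc, so no — the ray refracts.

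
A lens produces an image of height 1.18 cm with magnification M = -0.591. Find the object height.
ho = |hi|/|M| = 1.997 cm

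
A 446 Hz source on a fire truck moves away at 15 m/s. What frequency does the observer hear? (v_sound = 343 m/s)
f_obs = f·v/(v + v_s) = 427.3 Hz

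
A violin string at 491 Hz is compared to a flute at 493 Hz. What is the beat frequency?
2 Hz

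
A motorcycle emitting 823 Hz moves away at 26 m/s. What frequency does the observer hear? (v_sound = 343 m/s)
f_obs = f·v/(v + v_s) = 765 Hz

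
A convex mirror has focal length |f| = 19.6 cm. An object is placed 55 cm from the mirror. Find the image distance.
f = −19.6 cm (convex); 1/di = 1/f − 1/do → di = -14.45 cm (virtual image, behind mirror)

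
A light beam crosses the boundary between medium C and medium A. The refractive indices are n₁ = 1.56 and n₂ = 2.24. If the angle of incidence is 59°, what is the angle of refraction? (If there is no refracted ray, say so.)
sin θ₂ = (n₁/n₂)·sin θ₁ = 0.597 → θ₂ = 36.65°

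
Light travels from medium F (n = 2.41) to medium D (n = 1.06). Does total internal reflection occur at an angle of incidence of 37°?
θc = arcsin(n₂/n₁) = 26.09°; 37° > θc, so yes — total internal reflection.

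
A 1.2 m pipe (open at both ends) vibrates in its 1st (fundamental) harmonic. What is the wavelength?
λₙ = 2L/n = 2.4 m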